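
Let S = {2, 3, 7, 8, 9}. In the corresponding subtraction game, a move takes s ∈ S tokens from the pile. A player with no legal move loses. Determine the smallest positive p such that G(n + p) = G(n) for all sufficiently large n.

n :  0  1  2  3  4  5  6  7  8  9 10 11 12 13 14 15 16 17 18 19 20 21 22 23 24 25 26 27 28 29 30 31 32 33
G :  0  0  1  1  2  0  0  1  1  2  2  0  3  1  2  2  0  0  1  1  2  0  0  1  1  2  2  0  3  1  2  2  0  0
G(n+16) = G(n) holds for n = 0,…,8 (a full window of length max(S) = 9), so the sequence is purely periodic with period 16.

16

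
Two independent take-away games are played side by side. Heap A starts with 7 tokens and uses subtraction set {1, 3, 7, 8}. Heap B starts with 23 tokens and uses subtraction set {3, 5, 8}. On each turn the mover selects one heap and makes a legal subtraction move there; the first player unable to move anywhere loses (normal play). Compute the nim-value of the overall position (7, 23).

Heap A, S = {1, 3, 7, 8}:
G(0) = 0
G(1) = mex{0} = 1
G(2) = mex{1} = 0
G(3) = mex{0,0} = 1
G(4) = mex{1,1} = 0
G(5) = mex{0,0} = 1
G(6) = mex{1,1} = 0
G(7) = mex{0,0,0} = 1
G_A(7) = 1.
Heap B, S = {3, 5, 8}:
n :  0  1  2  3  4  5  6  7  8  9 10 11 12 13 14 15 16 17 18 19 20 21 22 23
G :  0  0  0  1  1  1  2  2  2  3  3  0  0  0  1  1  1  2  2  2  3  3  0  0
G_B(23) = 0.
Combined Grundy value = 1 ⊕ 0 = 1.

1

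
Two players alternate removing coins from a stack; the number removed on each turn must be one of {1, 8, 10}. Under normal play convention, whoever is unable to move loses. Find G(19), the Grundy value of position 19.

G(0) = 0
G(1) = mex{0} = 1
G(2) = mex{1} = 0
G(3) = mex{0} = 1
G(4) = mex{1} = 0
G(5) = mex{0} = 1
G(6) = mex{1} = 0
G(7) = mex{0} = 1
G(8) = mex{1,0} = 2
G(9) = mex{2,1} = 0
G(10) = mex{0,0,0} = 1
G(11) = mex{1,1,1} = 0
G(12) = mex{0,0,0} = 1
G(13) = mex{1,1,1} = 0
G(14) = mex{0,0,0} = 1
G(15) = mex{1,1,1} = 0
G(16) = mex{0,2,0} = 1
G(17) = mex{1,0,1} = 2
G(18) = mex{2,1,2} = 0
G(19) = mex{0,0,0} = 1

1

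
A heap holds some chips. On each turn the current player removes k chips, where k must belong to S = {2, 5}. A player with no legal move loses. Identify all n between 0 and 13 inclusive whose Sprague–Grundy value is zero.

n :  0  1  2  3  4  5  6  7  8  9 10 11 12 13
G :  0  0  1  1  0  2  1  0  0  1  1  0  2  1
P-positions are exactly the n with G(n) = 0.

0, 1, 4, 7, 8, 11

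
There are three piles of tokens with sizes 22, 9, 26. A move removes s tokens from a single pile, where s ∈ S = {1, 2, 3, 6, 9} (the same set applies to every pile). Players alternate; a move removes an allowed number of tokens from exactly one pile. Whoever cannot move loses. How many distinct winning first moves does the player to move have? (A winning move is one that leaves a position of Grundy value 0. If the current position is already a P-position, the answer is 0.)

4

All piles use S = {1, 2, 3, 6, 9}:
G(0) = 0
G(1) = mex{0} = 1
G(2) = mex{1,0} = 2
G(3) = mex{2,1,0} = 3
G(4) = mex{3,2,1} = 0
G(5) = mex{0,3,2} = 1
G(6) = mex{1,0,3,0} = 2
G(7) = mex{2,1,0,1} = 3
G(8) = mex{3,2,1,2} = 0
G(9) = mex{0,3,2,3,0} = 1
G(10) = mex{1,0,3,0,1} = 2
G(11) = mex{2,1,0,1,2} = 3
G(12) = mex{3,2,1,2,3} = 0
G(13) = mex{0,3,2,3,0} = 1
G(14) = mex{1,0,3,0,1} = 2
G(15) = mex{2,1,0,1,2} = 3
G(16) = mex{3,2,1,2,3} = 0
G(17) = mex{0,3,2,3,0} = 1
G(18) = mex{1,0,3,0,1} = 2
G(19) = mex{2,1,0,1,2} = 3
G(20) = mex{3,2,1,2,3} = 0
G(21) = mex{0,3,2,3,0} = 1
G(22) = mex{1,0,3,0,1} = 2
G(23) = mex{2,1,0,1,2} = 3
G(24) = mex{3,2,1,2,3} = 0
G(25) = mex{0,3,2,3,0} = 1
G(26) = mex{1,0,3,0,1} = 2
Pile A: G(22) = 2.
Pile B: G(9) = 1.
Pile C: G(26) = 2.
Combined Grundy value = 2 ⊕ 1 ⊕ 2 = 1.
A winning move leaves total XOR = 0, i.e. changes one component's Grundy value g to g ⊕ X where X is the current total.
Pile A: need g' = 2⊕1 = 3. Options: 22−1→G=1, 22−2→G=0, 22−3→G=3, 22−6→G=0, 22−9→G=1. Hits: 1.
Pile B: need g' = 1⊕1 = 0. Options: 9−1→G=0, 9−2→G=3, 9−3→G=2, 9−6→G=3, 9−9→G=0. Hits: 2.
Pile C: need g' = 2⊕1 = 3. Options: 26−1→G=1, 26−2→G=0, 26−3→G=3, 26−6→G=0, 26−9→G=1. Hits: 1.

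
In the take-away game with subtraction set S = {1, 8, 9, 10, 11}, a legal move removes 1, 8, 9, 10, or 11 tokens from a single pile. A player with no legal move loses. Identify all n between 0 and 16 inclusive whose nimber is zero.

0, 2, 4, 6

G(0) = 0
G(1) = mex{0} = 1
G(2) = mex{1} = 0
G(3) = mex{0} = 1
G(4) = mex{1} = 0
G(5) = mex{0} = 1
G(6) = mex{1} = 0
G(7) = mex{0} = 1
G(8) = mex{1,0} = 2
G(9) = mex{2,1,0} = 3
G(10) = mex{3,0,1,0} = 2
G(11) = mex{2,1,0,1,0} = 3
G(12) = mex{3,0,1,0,1} = 2
G(13) = mex{2,1,0,1,0} = 3
G(14) = mex{3,0,1,0,1} = 2
G(15) = mex{2,1,0,1,0} = 3
G(16) = mex{3,2,1,0,1} = 4
P-positions are exactly the n with G(n) = 0.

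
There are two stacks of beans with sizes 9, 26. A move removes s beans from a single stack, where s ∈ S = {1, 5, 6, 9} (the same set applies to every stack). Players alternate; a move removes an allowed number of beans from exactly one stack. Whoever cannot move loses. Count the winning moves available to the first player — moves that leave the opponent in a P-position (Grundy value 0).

3

All stacks use S = {1, 5, 6, 9}:
G(0) = 0
G(1) = mex{0} = 1
G(2) = mex{1} = 0
G(3) = mex{0} = 1
G(4) = mex{1} = 0
G(5) = mex{0,0} = 1
G(6) = mex{1,1,0} = 2
G(7) = mex{2,0,1} = 3
G(8) = mex{3,1,0} = 2
G(9) = mex{2,0,1,0} = 3
G(10) = mex{3,1,0,1} = 2
G(11) = mex{2,2,1,0} = 3
G(12) = mex{3,3,2,1} = 0
G(13) = mex{0,2,3,0} = 1
G(14) = mex{1,3,2,1} = 0
G(15) = mex{0,2,3,2} = 1
G(16) = mex{1,3,2,3} = 0
G(17) = mex{0,0,3,2} = 1
G(18) = mex{1,1,0,3} = 2
G(19) = mex{2,0,1,2} = 3
G(20) = mex{3,1,0,3} = 2
G(21) = mex{2,0,1,0} = 3
G(22) = mex{3,1,0,1} = 2
G(23) = mex{2,2,1,0} = 3
G(24) = mex{3,3,2,1} = 0
G(25) = mex{0,2,3,0} = 1
G(26) = mex{1,3,2,1} = 0
Stack A: G(9) = 3.
Stack B: G(26) = 0.
Combined Grundy value = 3 ⊕ 0 = 3.
A winning move leaves total XOR = 0, i.e. changes one component's Grundy value g to g ⊕ X where X is the current total.
Stack A: need g' = 3⊕3 = 0. Options: 9−1→G=2, 9−5→G=0, 9−6→G=1, 9−9→G=0. Hits: 2.
Stack B: need g' = 0⊕3 = 3. Options: 26−1→G=1, 26−5→G=3, 26−6→G=2, 26−9→G=1. Hits: 1.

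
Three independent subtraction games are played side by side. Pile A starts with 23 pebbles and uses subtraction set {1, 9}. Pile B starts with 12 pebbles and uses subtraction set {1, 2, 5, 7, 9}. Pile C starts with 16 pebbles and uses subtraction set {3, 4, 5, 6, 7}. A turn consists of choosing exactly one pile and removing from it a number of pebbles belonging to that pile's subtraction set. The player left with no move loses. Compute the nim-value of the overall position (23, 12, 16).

0

Pile A, S = {1, 9}:
G(0) = 0
G(1) = mex{0} = 1
G(2) = mex{1} = 0
G(3) = mex{0} = 1
G(4) = mex{1} = 0
G(5) = mex{0} = 1
G(6) = mex{1} = 0
G(7) = mex{0} = 1
G(8) = mex{1} = 0
G(9) = mex{0,0} = 1
G(10) = mex{1,1} = 0
G(11) = mex{0,0} = 1
G(12) = mex{1,1} = 0
G(13) = mex{0,0} = 1
G(14) = mex{1,1} = 0
G(15) = mex{0,0} = 1
G(16) = mex{1,1} = 0
G(17) = mex{0,0} = 1
G(18) = mex{1,1} = 0
G(19) = mex{0,0} = 1
G(20) = mex{1,1} = 0
G(21) = mex{0,0} = 1
G(22) = mex{1,1} = 0
G(23) = mex{0,0} = 1
G_A(23) = 1.
Pile B, S = {1, 2, 5, 7, 9}:
G(0) = 0
G(1) = mex{0} = 1
G(2) = mex{1,0} = 2
G(3) = mex{2,1} = 0
G(4) = mex{0,2} = 1
G(5) = mex{1,0,0} = 2
G(6) = mex{2,1,1} = 0
G(7) = mex{0,2,2,0} = 1
G(8) = mex{1,0,0,1} = 2
G(9) = mex{2,1,1,2,0} = 3
G(10) = mex{3,2,2,0,1} = 4
G(11) = mex{4,3,0,1,2} = 5
G(12) = mex{5,4,1,2,0} = 3
G_B(12) = 3.
Pile C, S = {3, 4, 5, 6, 7}:
n :  0  1  2  3  4  5  6  7  8  9 10 11 12 13 14 15 16
G :  0  0  0  1  1  1  2  2  2  3  0  0  0  1  1  1  2
G_C(16) = 2.
Combined Grundy value = 1 ⊕ 3 ⊕ 2 = 0.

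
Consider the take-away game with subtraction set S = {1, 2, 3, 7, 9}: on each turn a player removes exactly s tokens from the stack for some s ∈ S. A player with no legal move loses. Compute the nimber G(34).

G(0) = 0
G(1) = mex{0} = 1
G(2) = mex{1,0} = 2
G(3) = mex{2,1,0} = 3
G(4) = mex{3,2,1} = 0
G(5) = mex{0,3,2} = 1
G(6) = mex{1,0,3} = 2
G(7) = mex{2,1,0,0} = 3
G(8) = mex{3,2,1,1} = 0
G(9) = mex{0,3,2,2,0} = 1
G(10) = mex{1,0,3,3,1} = 2
G(11) = mex{2,1,0,0,2} = 3
G(12) = mex{3,2,1,1,3} = 0
G(13) = mex{0,3,2,2,0} = 1
G(14) = mex{1,0,3,3,1} = 2
G(15) = mex{2,1,0,0,2} = 3
G(16) = mex{3,2,1,1,3} = 0
G(17) = mex{0,3,2,2,0} = 1
G(18) = mex{1,0,3,3,1} = 2
G(19) = mex{2,1,0,0,2} = 3
G(20) = mex{3,2,1,1,3} = 0
G(21) = mex{0,3,2,2,0} = 1
G(22) = mex{1,0,3,3,1} = 2
G(23) = mex{2,1,0,0,2} = 3
G(24) = mex{3,2,1,1,3} = 0
G(25) = mex{0,3,2,2,0} = 1
G(26) = mex{1,0,3,3,1} = 2
G(27) = mex{2,1,0,0,2} = 3
G(28) = mex{3,2,1,1,3} = 0
G(29) = mex{0,3,2,2,0} = 1
G(30) = mex{1,0,3,3,1} = 2
G(31) = mex{2,1,0,0,2} = 3
G(32) = mex{3,2,1,1,3} = 0
G(33) = mex{0,3,2,2,0} = 1
G(34) = mex{1,0,3,3,1} = 2

2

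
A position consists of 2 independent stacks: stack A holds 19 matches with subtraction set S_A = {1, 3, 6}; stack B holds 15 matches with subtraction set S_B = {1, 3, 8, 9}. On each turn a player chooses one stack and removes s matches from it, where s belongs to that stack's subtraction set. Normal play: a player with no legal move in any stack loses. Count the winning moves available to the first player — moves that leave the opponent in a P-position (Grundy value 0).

2

Stack A, S = {1, 3, 6}:
G(0) = 0
G(1) = mex{0} = 1
G(2) = mex{1} = 0
G(3) = mex{0,0} = 1
G(4) = mex{1,1} = 0
G(5) = mex{0,0} = 1
G(6) = mex{1,1,0} = 2
G(7) = mex{2,0,1} = 3
G(8) = mex{3,1,0} = 2
G(9) = mex{2,2,1} = 0
G(10) = mex{0,3,0} = 1
G(11) = mex{1,2,1} = 0
G(12) = mex{0,0,2} = 1
G(13) = mex{1,1,3} = 0
G(14) = mex{0,0,2} = 1
G(15) = mex{1,1,0} = 2
G(16) = mex{2,0,1} = 3
G(17) = mex{3,1,0} = 2
G(18) = mex{2,2,1} = 0
G(19) = mex{0,3,0} = 1
G_A(19) = 1.
Stack B, S = {1, 3, 8, 9}:
n :  0  1  2  3  4  5  6  7  8  9 10 11 12 13 14 15
G :  0  1  0  1  0  1  0  1  2  3  2  3  2  3  2  3
G_B(15) = 3.
Combined Grundy value = 1 ⊕ 3 = 2.
A winning move leaves total XOR = 0, i.e. changes one component's Grundy value g to g ⊕ X where X is the current total.
Stack A: need g' = 1⊕2 = 3. Options: 19−1→G=0, 19−3→G=3, 19−6→G=0. Hits: 1.
Stack B: need g' = 3⊕2 = 1. Options: 15−1→G=2, 15−3→G=2, 15−8→G=1, 15−9→G=0. Hits: 1.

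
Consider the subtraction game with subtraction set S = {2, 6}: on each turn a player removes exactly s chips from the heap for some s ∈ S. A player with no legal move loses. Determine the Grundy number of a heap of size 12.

0

G(0) = 0
G(1) = mex{} = 0
G(2) = mex{0} = 1
G(3) = mex{0} = 1
G(4) = mex{1} = 0
G(5) = mex{1} = 0
G(6) = mex{0,0} = 1
G(7) = mex{0,0} = 1
G(8) = mex{1,1} = 0
G(9) = mex{1,1} = 0
G(10) = mex{0,0} = 1
G(11) = mex{0,0} = 1
G(12) = mex{1,1} = 0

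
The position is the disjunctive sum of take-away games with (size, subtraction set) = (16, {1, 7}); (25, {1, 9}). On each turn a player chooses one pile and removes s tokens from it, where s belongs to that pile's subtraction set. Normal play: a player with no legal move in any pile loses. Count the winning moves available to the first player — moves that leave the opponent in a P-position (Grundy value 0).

Pile A, S = {1, 7}:
n :  0  1  2  3  4  5  6  7  8  9 10 11 12 13 14 15 16
G :  0  1  0  1  0  1  0  1  0  1  0  1  0  1  0  1  0
G_A(16) = 0.
Pile B, S = {1, 9}:
G(0) = 0
G(1) = mex{0} = 1
G(2) = mex{1} = 0
G(3) = mex{0} = 1
G(4) = mex{1} = 0
G(5) = mex{0} = 1
G(6) = mex{1} = 0
G(7) = mex{0} = 1
G(8) = mex{1} = 0
G(9) = mex{0,0} = 1
G(10) = mex{1,1} = 0
G(11) = mex{0,0} = 1
G(12) = mex{1,1} = 0
G(13) = mex{0,0} = 1
G(14) = mex{1,1} = 0
G(15) = mex{0,0} = 1
G(16) = mex{1,1} = 0
G(17) = mex{0,0} = 1
G(18) = mex{1,1} = 0
G(19) = mex{0,0} = 1
G(20) = mex{1,1} = 0
G(21) = mex{0,0} = 1
G(22) = mex{1,1} = 0
G(23) = mex{0,0} = 1
G(24) = mex{1,1} = 0
G(25) = mex{0,0} = 1
G_B(25) = 1.
Combined Grundy value = 0 ⊕ 1 = 1.
A winning move leaves total XOR = 0, i.e. changes one component's Grundy value g to g ⊕ X where X is the current total.
Pile A: need g' = 0⊕1 = 1. Options: 16−1→G=1, 16−7→G=1. Hits: 2.
Pile B: need g' = 1⊕1 = 0. Options: 25−1→G=0, 25−9→G=0. Hits: 2.

4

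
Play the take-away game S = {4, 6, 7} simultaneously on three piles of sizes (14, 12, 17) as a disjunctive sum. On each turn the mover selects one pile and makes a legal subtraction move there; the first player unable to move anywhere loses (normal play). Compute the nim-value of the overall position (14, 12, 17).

1

All piles use S = {4, 6, 7}:
n :  0  1  2  3  4  5  6  7  8  9 10 11 12 13 14 15 16 17
G :  0  0  0  0  1  1  1  1  2  2  2  0  0  0  0  1  1  1
Pile A: G(14) = 0.
Pile B: G(12) = 0.
Pile C: G(17) = 1.
Combined Grundy value = 0 ⊕ 0 ⊕ 1 = 1.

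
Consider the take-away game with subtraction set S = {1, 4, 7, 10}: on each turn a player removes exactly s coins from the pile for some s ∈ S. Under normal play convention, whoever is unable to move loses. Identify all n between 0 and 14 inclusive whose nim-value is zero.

0, 2, 5, 8, 11, 13

G(0) = 0
G(1) = mex{0} = 1
G(2) = mex{1} = 0
G(3) = mex{0} = 1
G(4) = mex{1,0} = 2
G(5) = mex{2,1} = 0
G(6) = mex{0,0} = 1
G(7) = mex{1,1,0} = 2
G(8) = mex{2,2,1} = 0
G(9) = mex{0,0,0} = 1
G(10) = mex{1,1,1,0} = 2
G(11) = mex{2,2,2,1} = 0
G(12) = mex{0,0,0,0} = 1
G(13) = mex{1,1,1,1} = 0
G(14) = mex{0,2,2,2} = 1
P-positions are exactly the n with G(n) = 0.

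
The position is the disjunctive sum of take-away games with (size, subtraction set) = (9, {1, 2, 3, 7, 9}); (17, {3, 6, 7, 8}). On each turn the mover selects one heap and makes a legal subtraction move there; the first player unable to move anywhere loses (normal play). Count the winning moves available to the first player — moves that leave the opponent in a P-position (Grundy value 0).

3

Heap A, S = {1, 2, 3, 7, 9}:
n : 0 1 2 3 4 5 6 7 8 9
G : 0 1 2 3 0 1 2 3 0 1
G_A(9) = 1.
Heap B, S = {3, 6, 7, 8}:
n :  0  1  2  3  4  5  6  7  8  9 10 11 12 13 14 15 16 17
G :  0  0  0  1  1  1  2  2  2  3  3  0  0  0  1  1  1  2
G_B(17) = 2.
Combined Grundy value = 1 ⊕ 2 = 3.
A winning move leaves total XOR = 0, i.e. changes one component's Grundy value g to g ⊕ X where X is the current total.
Heap A: need g' = 1⊕3 = 2. Options: 9−1→G=0, 9−2→G=3, 9−3→G=2, 9−7→G=2, 9−9→G=0. Hits: 2.
Heap B: need g' = 2⊕3 = 1. Options: 17−3→G=1, 17−6→G=0, 17−7→G=3, 17−8→G=3. Hits: 1.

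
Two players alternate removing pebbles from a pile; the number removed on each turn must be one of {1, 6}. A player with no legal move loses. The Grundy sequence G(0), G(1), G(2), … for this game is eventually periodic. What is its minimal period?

n :  0  1  2  3  4  5  6  7  8  9 10 11 12 13 14 15
G :  0  1  0  1  0  1  2  0  1  0  1  0  1  2  0  1
G(n+7) = G(n) holds for n = 0,…,5 (a full window of length max(S) = 6), so the sequence is purely periodic with period 7.

7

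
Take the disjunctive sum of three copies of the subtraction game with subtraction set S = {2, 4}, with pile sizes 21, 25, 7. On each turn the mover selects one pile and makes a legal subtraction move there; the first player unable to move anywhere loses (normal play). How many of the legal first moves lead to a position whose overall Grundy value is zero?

3

All piles use S = {2, 4}:
G(0) = 0
G(1) = mex{} = 0
G(2) = mex{0} = 1
G(3) = mex{0} = 1
G(4) = mex{1,0} = 2
G(5) = mex{1,0} = 2
G(6) = mex{2,1} = 0
G(7) = mex{2,1} = 0
G(8) = mex{0,2} = 1
G(9) = mex{0,2} = 1
G(10) = mex{1,0} = 2
G(11) = mex{1,0} = 2
G(12) = mex{2,1} = 0
G(13) = mex{2,1} = 0
G(14) = mex{0,2} = 1
G(15) = mex{0,2} = 1
G(16) = mex{1,0} = 2
G(17) = mex{1,0} = 2
G(18) = mex{2,1} = 0
G(19) = mex{2,1} = 0
G(20) = mex{0,2} = 1
G(21) = mex{0,2} = 1
G(22) = mex{1,0} = 2
G(23) = mex{1,0} = 2
G(24) = mex{2,1} = 0
G(25) = mex{2,1} = 0
Pile A: G(21) = 1.
Pile B: G(25) = 0.
Pile C: G(7) = 0.
Combined Grundy value = 1 ⊕ 0 ⊕ 0 = 1.
A winning move leaves total XOR = 0, i.e. changes one component's Grundy value g to g ⊕ X where X is the current total.
Pile A: need g' = 1⊕1 = 0. Options: 21−2→G=0, 21−4→G=2. Hits: 1.
Pile B: need g' = 0⊕1 = 1. Options: 25−2→G=2, 25−4→G=1. Hits: 1.
Pile C: need g' = 0⊕1 = 1. Options: 7−2→G=2, 7−4→G=1. Hits: 1.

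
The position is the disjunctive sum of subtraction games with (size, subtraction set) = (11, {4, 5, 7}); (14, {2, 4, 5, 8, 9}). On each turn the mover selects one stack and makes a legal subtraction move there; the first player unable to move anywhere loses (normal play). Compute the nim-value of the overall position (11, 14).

0

Stack A, S = {4, 5, 7}:
n :  0  1  2  3  4  5  6  7  8  9 10 11
G :  0  0  0  0  1  1  1  1  2  2  2  0
G_A(11) = 0.
Stack B, S = {2, 4, 5, 8, 9}:
G(0) = 0
G(1) = mex{} = 0
G(2) = mex{0} = 1
G(3) = mex{0} = 1
G(4) = mex{1,0} = 2
G(5) = mex{1,0,0} = 2
G(6) = mex{2,1,0} = 3
G(7) = mex{2,1,1} = 0
G(8) = mex{3,2,1,0} = 4
G(9) = mex{0,2,2,0,0} = 1
G(10) = mex{4,3,2,1,0} = 5
G(11) = mex{1,0,3,1,1} = 2
G(12) = mex{5,4,0,2,1} = 3
G(13) = mex{2,1,4,2,2} = 0
G(14) = mex{3,5,1,3,2} = 0
G_B(14) = 0.
Combined Grundy value = 0 ⊕ 0 = 0.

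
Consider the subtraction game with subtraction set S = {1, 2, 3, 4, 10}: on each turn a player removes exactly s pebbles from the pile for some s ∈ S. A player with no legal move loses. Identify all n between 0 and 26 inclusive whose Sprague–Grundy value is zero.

0, 5, 11, 16, 22

G(0) = 0
G(1) = mex{0} = 1
G(2) = mex{1,0} = 2
G(3) = mex{2,1,0} = 3
G(4) = mex{3,2,1,0} = 4
G(5) = mex{4,3,2,1} = 0
G(6) = mex{0,4,3,2} = 1
G(7) = mex{1,0,4,3} = 2
G(8) = mex{2,1,0,4} = 3
G(9) = mex{3,2,1,0} = 4
G(10) = mex{4,3,2,1,0} = 5
G(11) = mex{5,4,3,2,1} = 0
G(12) = mex{0,5,4,3,2} = 1
G(13) = mex{1,0,5,4,3} = 2
G(14) = mex{2,1,0,5,4} = 3
G(15) = mex{3,2,1,0,0} = 4
G(16) = mex{4,3,2,1,1} = 0
G(17) = mex{0,4,3,2,2} = 1
G(18) = mex{1,0,4,3,3} = 2
G(19) = mex{2,1,0,4,4} = 3
G(20) = mex{3,2,1,0,5} = 4
G(21) = mex{4,3,2,1,0} = 5
G(22) = mex{5,4,3,2,1} = 0
G(23) = mex{0,5,4,3,2} = 1
G(24) = mex{1,0,5,4,3} = 2
G(25) = mex{2,1,0,5,4} = 3
G(26) = mex{3,2,1,0,0} = 4
P-positions are exactly the n with G(n) = 0.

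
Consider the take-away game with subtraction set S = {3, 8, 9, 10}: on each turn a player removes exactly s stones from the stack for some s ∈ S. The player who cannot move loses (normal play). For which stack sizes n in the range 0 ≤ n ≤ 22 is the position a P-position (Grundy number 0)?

0, 1, 2, 6, 7, 13, 18, 19, 20

G(0) = 0
G(1) = mex{} = 0
G(2) = mex{} = 0
G(3) = mex{0} = 1
G(4) = mex{0} = 1
G(5) = mex{0} = 1
G(6) = mex{1} = 0
G(7) = mex{1} = 0
G(8) = mex{1,0} = 2
G(9) = mex{0,0,0} = 1
G(10) = mex{0,0,0,0} = 1
G(11) = mex{2,1,0,0} = 3
G(12) = mex{1,1,1,0} = 2
G(13) = mex{1,1,1,1} = 0
G(14) = mex{3,0,1,1} = 2
G(15) = mex{2,0,0,1} = 3
G(16) = mex{0,2,0,0} = 1
G(17) = mex{2,1,2,0} = 3
G(18) = mex{3,1,1,2} = 0
G(19) = mex{1,3,1,1} = 0
G(20) = mex{3,2,3,1} = 0
G(21) = mex{0,0,2,3} = 1
G(22) = mex{0,2,0,2} = 1
P-positions are exactly the n with G(n) = 0.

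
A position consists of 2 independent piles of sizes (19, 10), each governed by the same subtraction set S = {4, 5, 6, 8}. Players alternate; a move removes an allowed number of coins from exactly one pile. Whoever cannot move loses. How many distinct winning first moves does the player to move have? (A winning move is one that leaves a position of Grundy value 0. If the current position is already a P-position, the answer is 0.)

All piles use S = {4, 5, 6, 8}:
G(0) = 0
G(1) = mex{} = 0
G(2) = mex{} = 0
G(3) = mex{} = 0
G(4) = mex{0} = 1
G(5) = mex{0,0} = 1
G(6) = mex{0,0,0} = 1
G(7) = mex{0,0,0} = 1
G(8) = mex{1,0,0,0} = 2
G(9) = mex{1,1,0,0} = 2
G(10) = mex{1,1,1,0} = 2
G(11) = mex{1,1,1,0} = 2
G(12) = mex{2,1,1,1} = 0
G(13) = mex{2,2,1,1} = 0
G(14) = mex{2,2,2,1} = 0
G(15) = mex{2,2,2,1} = 0
G(16) = mex{0,2,2,2} = 1
G(17) = mex{0,0,2,2} = 1
G(18) = mex{0,0,0,2} = 1
G(19) = mex{0,0,0,2} = 1
Pile A: G(19) = 1.
Pile B: G(10) = 2.
Combined Grundy value = 1 ⊕ 2 = 3.
A winning move leaves total XOR = 0, i.e. changes one component's Grundy value g to g ⊕ X where X is the current total.
Pile A: need g' = 1⊕3 = 2. Options: 19−4→G=0, 19−5→G=0, 19−6→G=0, 19−8→G=2. Hits: 1.
Pile B: need g' = 2⊕3 = 1. Options: 10−4→G=1, 10−5→G=1, 10−6→G=1, 10−8→G=0. Hits: 3.

4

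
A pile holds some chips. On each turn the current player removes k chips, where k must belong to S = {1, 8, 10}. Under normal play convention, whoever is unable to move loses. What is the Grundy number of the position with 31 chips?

n :  0  1  2  3  4  5  6  7  8  9 10 11 12 13 14 15 16 17 18 19 20 21 22 23 24 25 26 27 28 29 30 31
G :  0  1  0  1  0  1  0  1  2  0  1  0  1  0  1  0  1  2  0  1  0  1  0  1  0  1  2  0  1  0  1  0

0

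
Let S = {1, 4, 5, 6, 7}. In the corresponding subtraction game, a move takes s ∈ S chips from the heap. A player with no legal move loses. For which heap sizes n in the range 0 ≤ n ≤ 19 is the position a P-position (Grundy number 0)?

0, 2, 10, 12

G(0) = 0
G(1) = mex{0} = 1
G(2) = mex{1} = 0
G(3) = mex{0} = 1
G(4) = mex{1,0} = 2
G(5) = mex{2,1,0} = 3
G(6) = mex{3,0,1,0} = 2
G(7) = mex{2,1,0,1,0} = 3
G(8) = mex{3,2,1,0,1} = 4
G(9) = mex{4,3,2,1,0} = 5
G(10) = mex{5,2,3,2,1} = 0
G(11) = mex{0,3,2,3,2} = 1
G(12) = mex{1,4,3,2,3} = 0
G(13) = mex{0,5,4,3,2} = 1
G(14) = mex{1,0,5,4,3} = 2
G(15) = mex{2,1,0,5,4} = 3
G(16) = mex{3,0,1,0,5} = 2
G(17) = mex{2,1,0,1,0} = 3
G(18) = mex{3,2,1,0,1} = 4
G(19) = mex{4,3,2,1,0} = 5
P-positions are exactly the n with G(n) = 0.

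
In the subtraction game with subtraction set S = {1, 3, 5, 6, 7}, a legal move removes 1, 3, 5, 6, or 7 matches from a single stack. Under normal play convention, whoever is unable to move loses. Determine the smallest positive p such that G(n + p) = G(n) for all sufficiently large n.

G(0) = 0
G(1) = mex{0} = 1
G(2) = mex{1} = 0
G(3) = mex{0,0} = 1
G(4) = mex{1,1} = 0
G(5) = mex{0,0,0} = 1
G(6) = mex{1,1,1,0} = 2
G(7) = mex{2,0,0,1,0} = 3
G(8) = mex{3,1,1,0,1} = 2
G(9) = mex{2,2,0,1,0} = 3
G(10) = mex{3,3,1,0,1} = 2
G(11) = mex{2,2,2,1,0} = 3
G(12) = mex{3,3,3,2,1} = 0
G(13) = mex{0,2,2,3,2} = 1
G(14) = mex{1,3,3,2,3} = 0
G(15) = mex{0,0,2,3,2} = 1
G(16) = mex{1,1,3,2,3} = 0
G(17) = mex{0,0,0,3,2} = 1
G(18) = mex{1,1,1,0,3} = 2
G(19) = mex{2,0,0,1,0} = 3
G(20) = mex{3,1,1,0,1} = 2
G(21) = mex{2,2,0,1,0} = 3
G(22) = mex{3,3,1,0,1} = 2
G(23) = mex{2,2,2,1,0} = 3
G(24) = mex{3,3,3,2,1} = 0
G(25) = mex{0,2,2,3,2} = 1
G(n+12) = G(n) holds for n = 0,…,6 (a full window of length max(S) = 7), so the sequence is purely periodic with period 12.

12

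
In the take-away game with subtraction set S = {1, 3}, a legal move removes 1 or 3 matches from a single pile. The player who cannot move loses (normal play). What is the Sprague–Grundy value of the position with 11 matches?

1

G(0) = 0
G(1) = mex{0} = 1
G(2) = mex{1} = 0
G(3) = mex{0,0} = 1
G(4) = mex{1,1} = 0
G(5) = mex{0,0} = 1
G(6) = mex{1,1} = 0
G(7) = mex{0,0} = 1
G(8) = mex{1,1} = 0
G(9) = mex{0,0} = 1
G(10) = mex{1,1} = 0
G(11) = mex{0,0} = 1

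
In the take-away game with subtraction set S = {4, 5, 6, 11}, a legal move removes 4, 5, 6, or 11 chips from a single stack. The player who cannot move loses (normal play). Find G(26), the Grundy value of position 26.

2

G(0) = 0
G(1) = mex{} = 0
G(2) = mex{} = 0
G(3) = mex{} = 0
G(4) = mex{0} = 1
G(5) = mex{0,0} = 1
G(6) = mex{0,0,0} = 1
G(7) = mex{0,0,0} = 1
G(8) = mex{1,0,0} = 2
G(9) = mex{1,1,0} = 2
G(10) = mex{1,1,1} = 0
G(11) = mex{1,1,1,0} = 2
G(12) = mex{2,1,1,0} = 3
G(13) = mex{2,2,1,0} = 3
G(14) = mex{0,2,2,0} = 1
G(15) = mex{2,0,2,1} = 3
G(16) = mex{3,2,0,1} = 4
G(17) = mex{3,3,2,1} = 0
G(18) = mex{1,3,3,1} = 0
G(19) = mex{3,1,3,2} = 0
G(20) = mex{4,3,1,2} = 0
G(21) = mex{0,4,3,0} = 1
G(22) = mex{0,0,4,2} = 1
G(23) = mex{0,0,0,3} = 1
G(24) = mex{0,0,0,3} = 1
G(25) = mex{1,0,0,1} = 2
G(26) = mex{1,1,0,3} = 2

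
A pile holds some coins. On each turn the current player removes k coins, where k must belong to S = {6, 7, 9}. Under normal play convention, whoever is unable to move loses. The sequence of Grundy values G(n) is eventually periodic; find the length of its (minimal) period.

n :  0  1  2  3  4  5  6  7  8  9 10 11 12 13 14 15 16 17 18 19 20 21 22 23 24 25 26 27 28 29 30 31
G :  0  0  0  0  0  0  1  1  1  1  1  1  2  2  2  0  0  0  0  0  0  1  1  1  1  1  1  2  2  2  0  0
G(n+15) = G(n) holds for n = 0,…,8 (a full window of length max(S) = 9), so the sequence is purely periodic with period 15.

15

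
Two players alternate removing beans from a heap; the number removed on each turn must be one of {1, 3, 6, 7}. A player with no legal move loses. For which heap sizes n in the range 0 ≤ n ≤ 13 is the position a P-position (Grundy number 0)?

0, 2, 4, 12

n :  0  1  2  3  4  5  6  7  8  9 10 11 12 13
G :  0  1  0  1  0  1  2  3  2  3  2  3  0  1
P-positions are exactly the n with G(n) = 0.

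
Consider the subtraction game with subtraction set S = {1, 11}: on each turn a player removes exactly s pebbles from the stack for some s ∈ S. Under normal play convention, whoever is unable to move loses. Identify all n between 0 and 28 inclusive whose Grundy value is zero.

G(0) = 0
G(1) = mex{0} = 1
G(2) = mex{1} = 0
G(3) = mex{0} = 1
G(4) = mex{1} = 0
G(5) = mex{0} = 1
G(6) = mex{1} = 0
G(7) = mex{0} = 1
G(8) = mex{1} = 0
G(9) = mex{0} = 1
G(10) = mex{1} = 0
G(11) = mex{0,0} = 1
G(12) = mex{1,1} = 0
G(13) = mex{0,0} = 1
G(14) = mex{1,1} = 0
G(15) = mex{0,0} = 1
G(16) = mex{1,1} = 0
G(17) = mex{0,0} = 1
G(18) = mex{1,1} = 0
G(19) = mex{0,0} = 1
G(20) = mex{1,1} = 0
G(21) = mex{0,0} = 1
G(22) = mex{1,1} = 0
G(23) = mex{0,0} = 1
G(24) = mex{1,1} = 0
G(25) = mex{0,0} = 1
G(26) = mex{1,1} = 0
G(27) = mex{0,0} = 1
G(28) = mex{1,1} = 0
P-positions are exactly the n with G(n) = 0.

0, 2, 4, 6, 8, 10, 12, 14, 16, 18, 20, 22, 24, 26, 28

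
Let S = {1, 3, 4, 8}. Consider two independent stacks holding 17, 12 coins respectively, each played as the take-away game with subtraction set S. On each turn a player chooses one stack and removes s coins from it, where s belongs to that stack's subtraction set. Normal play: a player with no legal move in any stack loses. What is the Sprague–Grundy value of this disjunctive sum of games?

2

All stacks use S = {1, 3, 4, 8}:
G(0) = 0
G(1) = mex{0} = 1
G(2) = mex{1} = 0
G(3) = mex{0,0} = 1
G(4) = mex{1,1,0} = 2
G(5) = mex{2,0,1} = 3
G(6) = mex{3,1,0} = 2
G(7) = mex{2,2,1} = 0
G(8) = mex{0,3,2,0} = 1
G(9) = mex{1,2,3,1} = 0
G(10) = mex{0,0,2,0} = 1
G(11) = mex{1,1,0,1} = 2
G(12) = mex{2,0,1,2} = 3
G(13) = mex{3,1,0,3} = 2
G(14) = mex{2,2,1,2} = 0
G(15) = mex{0,3,2,0} = 1
G(16) = mex{1,2,3,1} = 0
G(17) = mex{0,0,2,0} = 1
Stack A: G(17) = 1.
Stack B: G(12) = 3.
Combined Grundy value = 1 ⊕ 3 = 2.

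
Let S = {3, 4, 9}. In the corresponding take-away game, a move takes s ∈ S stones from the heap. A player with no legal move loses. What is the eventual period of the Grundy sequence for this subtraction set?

13

n :  0  1  2  3  4  5  6  7  8  9 10 11 12 13 14 15 16 17 18 19 20 21 22 23 24 25 26 27
G :  0  0  0  1  1  1  2  0  0  3  1  1  2  0  0  0  1  1  1  2  0  0  3  1  1  2  0  0
G(n+13) = G(n) holds for n = 0,…,8 (a full window of length max(S) = 9), so the sequence is purely periodic with period 13.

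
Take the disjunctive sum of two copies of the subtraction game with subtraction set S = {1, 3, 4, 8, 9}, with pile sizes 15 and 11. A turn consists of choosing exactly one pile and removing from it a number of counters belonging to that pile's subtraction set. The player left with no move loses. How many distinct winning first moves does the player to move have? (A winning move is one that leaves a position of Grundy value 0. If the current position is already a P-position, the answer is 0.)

4

All piles use S = {1, 3, 4, 8, 9}:
n :  0  1  2  3  4  5  6  7  8  9 10 11 12 13 14 15
G :  0  1  0  1  2  3  2  0  1  4  3  2  0  1  0  1
Pile A: G(15) = 1.
Pile B: G(11) = 2.
Combined Grundy value = 1 ⊕ 2 = 3.
A winning move leaves total XOR = 0, i.e. changes one component's Grundy value g to g ⊕ X where X is the current total.
Pile A: need g' = 1⊕3 = 2. Options: 15−1→G=0, 15−3→G=0, 15−4→G=2, 15−8→G=0, 15−9→G=2. Hits: 2.
Pile B: need g' = 2⊕3 = 1. Options: 11−1→G=3, 11−3→G=1, 11−4→G=0, 11−8→G=1, 11−9→G=0. Hits: 2.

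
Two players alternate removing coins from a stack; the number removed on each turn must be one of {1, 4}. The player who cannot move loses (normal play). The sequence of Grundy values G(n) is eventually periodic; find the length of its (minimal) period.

5

G(0) = 0
G(1) = mex{0} = 1
G(2) = mex{1} = 0
G(3) = mex{0} = 1
G(4) = mex{1,0} = 2
G(5) = mex{2,1} = 0
G(6) = mex{0,0} = 1
G(7) = mex{1,1} = 0
G(8) = mex{0,2} = 1
G(9) = mex{1,0} = 2
G(10) = mex{2,1} = 0
G(11) = mex{0,0} = 1
G(12) = mex{1,1} = 0
G(13) = mex{0,2} = 1
G(14) = mex{1,0} = 2
G(n+5) = G(n) holds for n = 0,…,3 (a full window of length max(S) = 4), so the sequence is purely periodic with period 5.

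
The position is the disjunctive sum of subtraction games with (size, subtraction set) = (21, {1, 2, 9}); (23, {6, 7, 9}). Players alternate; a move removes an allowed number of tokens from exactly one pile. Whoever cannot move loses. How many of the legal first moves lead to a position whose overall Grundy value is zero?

0

Pile A, S = {1, 2, 9}:
n :  0  1  2  3  4  5  6  7  8  9 10 11 12 13 14 15 16 17 18 19 20 21
G :  0  1  2  0  1  2  0  1  2  3  0  1  2  0  1  2  0  1  2  3  0  1
G_A(21) = 1.
Pile B, S = {6, 7, 9}:
n :  0  1  2  3  4  5  6  7  8  9 10 11 12 13 14 15 16 17 18 19 20 21 22 23
G :  0  0  0  0  0  0  1  1  1  1  1  1  2  2  2  0  0  0  0  0  0  1  1  1
G_B(23) = 1.
Combined Grundy value = 1 ⊕ 1 = 0.
A winning move leaves total XOR = 0, i.e. changes one component's Grundy value g to g ⊕ X where X is the current total.
Pile A: target g' = 1⊕0 = 1, but every legal move changes the Grundy value (mex property), so 0 moves.
Pile B: target g' = 1⊕0 = 1, but every legal move changes the Grundy value (mex property), so 0 moves.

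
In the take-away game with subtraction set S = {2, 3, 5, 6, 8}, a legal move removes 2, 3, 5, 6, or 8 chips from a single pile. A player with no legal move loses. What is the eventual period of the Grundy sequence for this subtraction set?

n :  0  1  2  3  4  5  6  7  8  9 10 11 12 13 14 15 16 17 18 19 20 21
G :  0  0  1  1  2  2  3  3  4  4  0  0  1  1  2  2  3  3  4  4  0  0
G(n+10) = G(n) holds for n = 0,…,7 (a full window of length max(S) = 8), so the sequence is purely periodic with period 10.

10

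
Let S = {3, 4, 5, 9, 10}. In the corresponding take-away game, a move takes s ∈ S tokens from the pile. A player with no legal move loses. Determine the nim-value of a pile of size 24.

G(0) = 0
G(1) = mex{} = 0
G(2) = mex{} = 0
G(3) = mex{0} = 1
G(4) = mex{0,0} = 1
G(5) = mex{0,0,0} = 1
G(6) = mex{1,0,0} = 2
G(7) = mex{1,1,0} = 2
G(8) = mex{1,1,1} = 0
G(9) = mex{2,1,1,0} = 3
G(10) = mex{2,2,1,0,0} = 3
G(11) = mex{0,2,2,0,0} = 1
G(12) = mex{3,0,2,1,0} = 4
G(13) = mex{3,3,0,1,1} = 2
G(14) = mex{1,3,3,1,1} = 0
G(15) = mex{4,1,3,2,1} = 0
G(16) = mex{2,4,1,2,2} = 0
G(17) = mex{0,2,4,0,2} = 1
G(18) = mex{0,0,2,3,0} = 1
G(19) = mex{0,0,0,3,3} = 1
G(20) = mex{1,0,0,1,3} = 2
G(21) = mex{1,1,0,4,1} = 2
G(22) = mex{1,1,1,2,4} = 0
G(23) = mex{2,1,1,0,2} = 3
G(24) = mex{2,2,1,0,0} = 3

3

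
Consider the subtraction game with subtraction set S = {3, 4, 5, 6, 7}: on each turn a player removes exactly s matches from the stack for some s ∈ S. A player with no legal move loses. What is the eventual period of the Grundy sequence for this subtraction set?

n :  0  1  2  3  4  5  6  7  8  9 10 11 12 13 14 15 16 17 18 19 20 21
G :  0  0  0  1  1  1  2  2  2  3  0  0  0  1  1  1  2  2  2  3  0  0
G(n+10) = G(n) holds for n = 0,…,6 (a full window of length max(S) = 7), so the sequence is purely periodic with period 10.

10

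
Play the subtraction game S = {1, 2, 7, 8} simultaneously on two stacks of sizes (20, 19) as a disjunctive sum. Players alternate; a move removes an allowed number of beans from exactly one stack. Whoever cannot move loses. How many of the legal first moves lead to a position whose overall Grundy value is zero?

4

All stacks use S = {1, 2, 7, 8}:
n :  0  1  2  3  4  5  6  7  8  9 10 11 12 13 14 15 16 17 18 19 20
G :  0  1  2  0  1  2  0  1  2  0  1  2  0  1  2  0  1  2  0  1  2
Stack A: G(20) = 2.
Stack B: G(19) = 1.
Combined Grundy value = 2 ⊕ 1 = 3.
A winning move leaves total XOR = 0, i.e. changes one component's Grundy value g to g ⊕ X where X is the current total.
Stack A: need g' = 2⊕3 = 1. Options: 20−1→G=1, 20−2→G=0, 20−7→G=1, 20−8→G=0. Hits: 2.
Stack B: need g' = 1⊕3 = 2. Options: 19−1→G=0, 19−2→G=2, 19−7→G=0, 19−8→G=2. Hits: 2.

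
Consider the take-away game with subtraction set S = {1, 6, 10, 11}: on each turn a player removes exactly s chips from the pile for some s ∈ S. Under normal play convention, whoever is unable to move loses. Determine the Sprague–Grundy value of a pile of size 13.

n :  0  1  2  3  4  5  6  7  8  9 10 11 12 13
G :  0  1  0  1  0  1  2  0  1  0  1  2  3  2

2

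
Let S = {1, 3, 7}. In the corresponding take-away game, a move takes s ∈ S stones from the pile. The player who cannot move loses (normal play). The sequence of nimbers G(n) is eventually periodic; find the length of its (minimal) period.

G(0) = 0
G(1) = mex{0} = 1
G(2) = mex{1} = 0
G(3) = mex{0,0} = 1
G(4) = mex{1,1} = 0
G(5) = mex{0,0} = 1
G(6) = mex{1,1} = 0
G(7) = mex{0,0,0} = 1
G(8) = mex{1,1,1} = 0
G(9) = mex{0,0,0} = 1
G(10) = mex{1,1,1} = 0
G(11) = mex{0,0,0} = 1
G(12) = mex{1,1,1} = 0
G(13) = mex{0,0,0} = 1
G(14) = mex{1,1,1} = 0
G(n+2) = G(n) holds for n = 0,…,6 (a full window of length max(S) = 7), so the sequence is purely periodic with period 2.

2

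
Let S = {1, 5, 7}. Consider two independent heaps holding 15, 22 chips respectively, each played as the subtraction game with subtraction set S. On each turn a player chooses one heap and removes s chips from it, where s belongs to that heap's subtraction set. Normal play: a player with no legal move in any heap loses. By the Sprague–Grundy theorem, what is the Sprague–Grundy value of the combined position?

All heaps use S = {1, 5, 7}:
G(0) = 0
G(1) = mex{0} = 1
G(2) = mex{1} = 0
G(3) = mex{0} = 1
G(4) = mex{1} = 0
G(5) = mex{0,0} = 1
G(6) = mex{1,1} = 0
G(7) = mex{0,0,0} = 1
G(8) = mex{1,1,1} = 0
G(9) = mex{0,0,0} = 1
G(10) = mex{1,1,1} = 0
G(11) = mex{0,0,0} = 1
G(12) = mex{1,1,1} = 0
G(13) = mex{0,0,0} = 1
G(14) = mex{1,1,1} = 0
G(15) = mex{0,0,0} = 1
G(16) = mex{1,1,1} = 0
G(17) = mex{0,0,0} = 1
G(18) = mex{1,1,1} = 0
G(19) = mex{0,0,0} = 1
G(20) = mex{1,1,1} = 0
G(21) = mex{0,0,0} = 1
G(22) = mex{1,1,1} = 0
Heap A: G(15) = 1.
Heap B: G(22) = 0.
Combined Grundy value = 1 ⊕ 0 = 1.

1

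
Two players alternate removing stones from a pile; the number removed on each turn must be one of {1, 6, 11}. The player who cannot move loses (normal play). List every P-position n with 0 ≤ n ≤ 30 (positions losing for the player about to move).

G(0) = 0
G(1) = mex{0} = 1
G(2) = mex{1} = 0
G(3) = mex{0} = 1
G(4) = mex{1} = 0
G(5) = mex{0} = 1
G(6) = mex{1,0} = 2
G(7) = mex{2,1} = 0
G(8) = mex{0,0} = 1
G(9) = mex{1,1} = 0
G(10) = mex{0,0} = 1
G(11) = mex{1,1,0} = 2
G(12) = mex{2,2,1} = 0
G(13) = mex{0,0,0} = 1
G(14) = mex{1,1,1} = 0
G(15) = mex{0,0,0} = 1
G(16) = mex{1,1,1} = 0
G(17) = mex{0,2,2} = 1
G(18) = mex{1,0,0} = 2
G(19) = mex{2,1,1} = 0
G(20) = mex{0,0,0} = 1
G(21) = mex{1,1,1} = 0
G(22) = mex{0,0,2} = 1
G(23) = mex{1,1,0} = 2
G(24) = mex{2,2,1} = 0
G(25) = mex{0,0,0} = 1
G(26) = mex{1,1,1} = 0
G(27) = mex{0,0,0} = 1
G(28) = mex{1,1,1} = 0
G(29) = mex{0,2,2} = 1
G(30) = mex{1,0,0} = 2
P-positions are exactly the n with G(n) = 0.

0, 2, 4, 7, 9, 12, 14, 16, 19, 21, 24, 26, 28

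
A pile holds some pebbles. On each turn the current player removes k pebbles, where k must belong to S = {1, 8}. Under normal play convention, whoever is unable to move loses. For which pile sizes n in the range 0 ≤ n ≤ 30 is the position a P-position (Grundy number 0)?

0, 2, 4, 6, 9, 11, 13, 15, 18, 20, 22, 24, 27, 29

n :  0  1  2  3  4  5  6  7  8  9 10 11 12 13 14 15 16 17 18 19 20 21 22 23 24 25 26 27 28 29 30
G :  0  1  0  1  0  1  0  1  2  0  1  0  1  0  1  0  1  2  0  1  0  1  0  1  0  1  2  0  1  0  1
P-positions are exactly the n with G(n) = 0.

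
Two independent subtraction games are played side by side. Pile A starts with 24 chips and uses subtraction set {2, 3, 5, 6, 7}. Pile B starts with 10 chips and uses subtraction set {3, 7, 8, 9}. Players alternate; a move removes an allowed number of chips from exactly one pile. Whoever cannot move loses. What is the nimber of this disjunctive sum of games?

0

Pile A, S = {2, 3, 5, 6, 7}:
n :  0  1  2  3  4  5  6  7  8  9 10 11 12 13 14 15 16 17 18 19 20 21 22 23 24
G :  0  0  1  1  2  2  3  3  4  0  0  1  1  2  2  3  3  4  0  0  1  1  2  2  3
G_A(24) = 3.
Pile B, S = {3, 7, 8, 9}:
G(0) = 0
G(1) = mex{} = 0
G(2) = mex{} = 0
G(3) = mex{0} = 1
G(4) = mex{0} = 1
G(5) = mex{0} = 1
G(6) = mex{1} = 0
G(7) = mex{1,0} = 2
G(8) = mex{1,0,0} = 2
G(9) = mex{0,0,0,0} = 1
G(10) = mex{2,1,0,0} = 3
G_B(10) = 3.
Combined Grundy value = 3 ⊕ 3 = 0.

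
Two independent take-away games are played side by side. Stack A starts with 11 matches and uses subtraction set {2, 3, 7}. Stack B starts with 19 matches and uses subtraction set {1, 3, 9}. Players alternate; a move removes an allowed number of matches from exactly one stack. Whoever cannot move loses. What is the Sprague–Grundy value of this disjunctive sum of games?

Stack A, S = {2, 3, 7}:
n :  0  1  2  3  4  5  6  7  8  9 10 11
G :  0  0  1  1  2  0  0  1  1  2  0  0
G_A(11) = 0.
Stack B, S = {1, 3, 9}:
n :  0  1  2  3  4  5  6  7  8  9 10 11 12 13 14 15 16 17 18 19
G :  0  1  0  1  0  1  0  1  0  1  0  1  0  1  0  1  0  1  0  1
G_B(19) = 1.
Combined Grundy value = 0 ⊕ 1 = 1.

1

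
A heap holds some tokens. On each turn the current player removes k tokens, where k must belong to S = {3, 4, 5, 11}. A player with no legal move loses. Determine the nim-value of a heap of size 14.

2

G(0) = 0
G(1) = mex{} = 0
G(2) = mex{} = 0
G(3) = mex{0} = 1
G(4) = mex{0,0} = 1
G(5) = mex{0,0,0} = 1
G(6) = mex{1,0,0} = 2
G(7) = mex{1,1,0} = 2
G(8) = mex{1,1,1} = 0
G(9) = mex{2,1,1} = 0
G(10) = mex{2,2,1} = 0
G(11) = mex{0,2,2,0} = 1
G(12) = mex{0,0,2,0} = 1
G(13) = mex{0,0,0,0} = 1
G(14) = mex{1,0,0,1} = 2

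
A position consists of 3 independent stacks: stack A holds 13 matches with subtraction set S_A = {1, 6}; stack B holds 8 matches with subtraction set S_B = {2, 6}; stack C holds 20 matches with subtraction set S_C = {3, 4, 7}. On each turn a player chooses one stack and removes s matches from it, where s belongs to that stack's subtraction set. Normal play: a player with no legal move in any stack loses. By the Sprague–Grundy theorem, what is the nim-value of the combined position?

Stack A, S = {1, 6}:
n :  0  1  2  3  4  5  6  7  8  9 10 11 12 13
G :  0  1  0  1  0  1  2  0  1  0  1  0  1  2
G_A(13) = 2.
Stack B, S = {2, 6}:
n : 0 1 2 3 4 5 6 7 8
G : 0 0 1 1 0 0 1 1 0
G_B(8) = 0.
Stack C, S = {3, 4, 7}:
n :  0  1  2  3  4  5  6  7  8  9 10 11 12 13 14 15 16 17 18 19 20
G :  0  0  0  1  1  1  2  2  2  3  0  0  0  1  1  1  2  2  2  3  0
G_C(20) = 0.
Combined Grundy value = 2 ⊕ 0 ⊕ 0 = 2.

2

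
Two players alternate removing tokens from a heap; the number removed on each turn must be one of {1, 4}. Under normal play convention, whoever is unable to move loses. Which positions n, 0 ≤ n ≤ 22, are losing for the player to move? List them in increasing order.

0, 2, 5, 7, 10, 12, 15, 17, 20, 22

n :  0  1  2  3  4  5  6  7  8  9 10 11 12 13 14 15 16 17 18 19 20 21 22
G :  0  1  0  1  2  0  1  0  1  2  0  1  0  1  2  0  1  0  1  2  0  1  0
P-positions are exactly the n with G(n) = 0.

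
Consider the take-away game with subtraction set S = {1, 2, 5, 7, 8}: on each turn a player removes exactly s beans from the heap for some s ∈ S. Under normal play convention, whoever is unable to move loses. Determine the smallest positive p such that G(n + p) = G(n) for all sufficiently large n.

3

G(0) = 0
G(1) = mex{0} = 1
G(2) = mex{1,0} = 2
G(3) = mex{2,1} = 0
G(4) = mex{0,2} = 1
G(5) = mex{1,0,0} = 2
G(6) = mex{2,1,1} = 0
G(7) = mex{0,2,2,0} = 1
G(8) = mex{1,0,0,1,0} = 2
G(9) = mex{2,1,1,2,1} = 0
G(10) = mex{0,2,2,0,2} = 1
G(11) = mex{1,0,0,1,0} = 2
G(12) = mex{2,1,1,2,1} = 0
G(13) = mex{0,2,2,0,2} = 1
G(14) = mex{1,0,0,1,0} = 2
G(n+3) = G(n) holds for n = 0,…,7 (a full window of length max(S) = 8), so the sequence is purely periodic with period 3.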